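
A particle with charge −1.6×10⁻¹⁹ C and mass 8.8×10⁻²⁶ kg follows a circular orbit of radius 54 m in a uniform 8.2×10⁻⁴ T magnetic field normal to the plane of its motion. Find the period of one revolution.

T ≈ 4.2×10⁻³ s

The cyclotron period depends only on m, q, B: T = 2πm/(|q|B).
T = 2π(8.8×10⁻²⁶)/((1.6×10⁻¹⁹)(8.2×10⁻⁴)) ≈ 4.2×10⁻³ s.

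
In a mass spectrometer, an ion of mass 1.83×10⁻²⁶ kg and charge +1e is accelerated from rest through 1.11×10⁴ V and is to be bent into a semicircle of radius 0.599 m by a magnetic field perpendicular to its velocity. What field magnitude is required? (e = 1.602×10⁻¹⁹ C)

B ≈ 0.0841 T

v = √(2|q|V/m) = √(2·1.602×10⁻¹⁹·1.11×10⁴/1.83×10⁻²⁶) ≈ 4.408×10⁵ m/s.
B = mv/(|q|r) = (1.83×10⁻²⁶)(4.408×10⁵)/((1.602×10⁻¹⁹)(0.599)) ≈ 0.0841 T.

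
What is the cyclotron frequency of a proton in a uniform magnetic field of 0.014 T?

f ≈ 2.1×10⁵ Hz

f = |q|B/(2πm).
f = (1.602×10⁻¹⁹)(0.014)/(2π·1.673×10⁻²⁷) ≈ 2.1×10⁵ Hz.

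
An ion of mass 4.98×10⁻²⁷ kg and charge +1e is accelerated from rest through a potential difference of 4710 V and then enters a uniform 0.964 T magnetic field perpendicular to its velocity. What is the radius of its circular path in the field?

r ≈ 0.0178 m

Acceleration: |q|V = ½mv² ⇒ v = √(2|q|V/m) = √(2·1.602×10⁻¹⁹·4710/4.98×10⁻²⁷) ≈ 5.505×10⁵ m/s.
In the field: r = mv/(|q|B) = (4.98×10⁻²⁷)(5.505×10⁵)/((1.602×10⁻¹⁹)(0.964)) ≈ 0.0178 m.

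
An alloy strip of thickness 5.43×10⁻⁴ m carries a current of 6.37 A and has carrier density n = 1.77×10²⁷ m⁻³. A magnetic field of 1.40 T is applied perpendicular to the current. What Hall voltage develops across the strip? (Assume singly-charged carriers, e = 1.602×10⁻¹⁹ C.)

V_H ≈ 5.79×10⁻⁵ V

V_H = IB/(n e t).
V_H = (6.37)(1.40)/((1.77×10²⁷)(1.602×10⁻¹⁹)(5.43×10⁻⁴)) ≈ 5.79×10⁻⁵ V.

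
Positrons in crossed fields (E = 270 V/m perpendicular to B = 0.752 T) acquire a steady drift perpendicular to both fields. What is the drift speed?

v_d ≈ 359 m/s

In crossed fields the guiding centre drifts at v_d = |E×B|/B² = E/B, independent of charge and mass.
v_d = 270/0.752 = 359 m/s.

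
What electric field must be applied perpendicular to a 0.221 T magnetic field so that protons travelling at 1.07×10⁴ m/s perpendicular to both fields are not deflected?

E = 2360 V/m

For straight-line motion qE = qvB, so E = vB.
E = 1.07×10⁴ × 0.221 = 2360 V/m.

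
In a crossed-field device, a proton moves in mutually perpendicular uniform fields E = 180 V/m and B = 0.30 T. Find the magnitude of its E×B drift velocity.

v_d ≈ 600 m/s

The E×B drift speed is v_d = E/B.
v_d = 180/0.30 = 600 m/s.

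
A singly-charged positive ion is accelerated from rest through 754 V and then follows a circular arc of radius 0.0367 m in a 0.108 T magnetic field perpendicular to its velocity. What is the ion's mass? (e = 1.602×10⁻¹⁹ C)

Combine |q|V = ½mv² and r = mv/(|q|B): eliminate v to get m = qB²r²/(2V).
m = (1.602×10⁻¹⁹)(0.108)²(0.0367)²/(2·754) ≈ 1.67×10⁻²⁷ kg.

m ≈ 1.67×10⁻²⁷ kg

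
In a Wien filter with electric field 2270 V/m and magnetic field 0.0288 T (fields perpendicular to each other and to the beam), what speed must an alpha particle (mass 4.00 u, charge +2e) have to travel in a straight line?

Straight-line motion ⇒ electric and magnetic forces cancel, so E = vB.
v = E/B = 2270/0.0288 = 7.88×10⁴ m/s.

v = 7.88×10⁴ m/s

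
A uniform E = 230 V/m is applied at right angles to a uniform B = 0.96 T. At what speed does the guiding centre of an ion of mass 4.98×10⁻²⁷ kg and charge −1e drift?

The E×B drift speed is v_d = E/B.
v_d = 230/0.96 = 240 m/s.

v_d ≈ 240 m/s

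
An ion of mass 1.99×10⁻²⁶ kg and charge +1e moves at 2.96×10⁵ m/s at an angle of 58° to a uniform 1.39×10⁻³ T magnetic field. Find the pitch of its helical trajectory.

p ≈ 88.1 m

v∥ = v cosθ = 2.96×10⁵·cos58° ≈ 1.569×10⁵ m/s.
T = 2πm/(|q|B) = 2π(1.99×10⁻²⁶)/((1.602×10⁻¹⁹)(1.39×10⁻³)) ≈ 5.615×10⁻⁴ s.
pitch = v∥ T = (1.569×10⁵)(5.615×10⁻⁴) ≈ 88.1 m.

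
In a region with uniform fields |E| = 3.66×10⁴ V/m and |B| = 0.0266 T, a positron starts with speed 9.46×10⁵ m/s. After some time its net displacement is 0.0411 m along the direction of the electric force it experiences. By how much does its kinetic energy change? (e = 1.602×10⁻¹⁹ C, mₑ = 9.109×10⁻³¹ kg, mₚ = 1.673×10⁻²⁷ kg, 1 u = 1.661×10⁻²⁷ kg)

ΔKE ≈ 2.41×10⁻¹⁶ J

The magnetic force is always ⟂ v and does no work; only the electric force changes KE.
ΔKE = F_E · d = |q|E d = (1.602×10⁻¹⁹)(3.66×10⁴)(0.0411) ≈ 2.41×10⁻¹⁶ J.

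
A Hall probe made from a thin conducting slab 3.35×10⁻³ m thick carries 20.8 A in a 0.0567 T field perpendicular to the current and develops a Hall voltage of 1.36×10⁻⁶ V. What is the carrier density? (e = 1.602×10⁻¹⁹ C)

n ≈ 1.62×10²⁷ m⁻³

From V_H = IB/(n e t), n = IB/(V_H e t).
n = (20.8)(0.0567)/((1.36×10⁻⁶)(1.602×10⁻¹⁹)(3.35×10⁻³)) ≈ 1.62×10²⁷ m⁻³.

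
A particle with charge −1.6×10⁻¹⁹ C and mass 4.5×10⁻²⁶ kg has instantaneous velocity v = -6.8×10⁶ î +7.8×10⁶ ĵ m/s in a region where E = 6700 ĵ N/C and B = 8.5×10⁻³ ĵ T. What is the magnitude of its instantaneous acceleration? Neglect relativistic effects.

|a| ≈ 2.07×10¹¹ m/s²

v×B = (0, 0, -5.78×10⁴) N/C.
E + v×B = (0, 6700, -5.78×10⁴) N/C.
F = q(E + v×B) = (−1.6×10⁻¹⁹ C)·(0, 6700, -5.78×10⁴) = (0, -1.07×10⁻¹⁵, 9.25×10⁻¹⁵) N.
|a| = |F|/m = 9.310×10⁻¹⁵/4.5×10⁻²⁶ ≈ 2.07×10¹¹ m/s².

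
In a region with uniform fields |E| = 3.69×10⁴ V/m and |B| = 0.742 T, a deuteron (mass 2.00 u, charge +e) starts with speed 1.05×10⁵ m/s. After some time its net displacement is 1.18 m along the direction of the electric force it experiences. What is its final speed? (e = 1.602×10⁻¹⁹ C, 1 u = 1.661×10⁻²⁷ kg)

B does no work; ΔKE = |q|E d.
½mv_f² = ½mv₀² + |q|Ed = ½(3.322×10⁻²⁷)(1.05×10⁵)² + (1.602×10⁻¹⁹)(3.69×10⁴)(1.18) ≈ 1.831×10⁻¹⁷ J + 6.975×10⁻¹⁵ J ≈ 6.994×10⁻¹⁵ J.
v_f = √(2·6.994×10⁻¹⁵/3.322×10⁻²⁷) ≈ 2.05×10⁶ m/s.

v_f ≈ 2.05×10⁶ m/s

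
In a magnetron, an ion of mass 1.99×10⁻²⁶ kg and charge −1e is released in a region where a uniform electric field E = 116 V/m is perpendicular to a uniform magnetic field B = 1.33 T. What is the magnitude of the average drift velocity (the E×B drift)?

v_d ≈ 87.2 m/s

The steady drift has the magnetic force balancing the electric force, so v_d = E/B.
v_d = 116/1.33 = 87.2 m/s.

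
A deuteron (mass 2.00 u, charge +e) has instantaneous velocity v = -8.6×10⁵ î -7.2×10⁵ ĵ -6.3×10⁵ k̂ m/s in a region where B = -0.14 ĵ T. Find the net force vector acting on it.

F ≈ (-1.41×10⁻¹⁴, 0, 1.93×10⁻¹⁴) N

v×B = (-8.82×10⁴, 0, 1.20×10⁵) N/C.
F = q v×B = (1.602×10⁻¹⁹ C)·(-8.82×10⁴, 0, 1.20×10⁵) = (-1.41×10⁻¹⁴, 0, 1.93×10⁻¹⁴) N.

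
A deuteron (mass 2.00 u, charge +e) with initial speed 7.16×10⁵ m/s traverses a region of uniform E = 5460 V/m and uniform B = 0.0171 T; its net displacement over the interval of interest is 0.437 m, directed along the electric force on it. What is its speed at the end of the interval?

v_f ≈ 8.62×10⁵ m/s

B does no work; ΔKE = |q|E d.
½mv_f² = ½mv₀² + |q|Ed = ½(3.322×10⁻²⁷)(7.16×10⁵)² + (1.602×10⁻¹⁹)(5460)(0.437) ≈ 8.515×10⁻¹⁶ J + 3.822×10⁻¹⁶ J ≈ 1.234×10⁻¹⁵ J.
v_f = √(2·1.234×10⁻¹⁵/3.322×10⁻²⁷) ≈ 8.62×10⁵ m/s.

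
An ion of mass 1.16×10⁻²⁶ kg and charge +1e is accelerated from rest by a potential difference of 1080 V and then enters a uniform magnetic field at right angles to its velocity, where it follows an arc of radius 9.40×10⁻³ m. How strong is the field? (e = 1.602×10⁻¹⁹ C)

B ≈ 1.33 T

v = √(2|q|V/m) = √(2·1.602×10⁻¹⁹·1080/1.16×10⁻²⁶) ≈ 1.727×10⁵ m/s.
B = mv/(|q|r) = (1.16×10⁻²⁶)(1.727×10⁵)/((1.602×10⁻¹⁹)(9.40×10⁻³)) ≈ 1.33 T.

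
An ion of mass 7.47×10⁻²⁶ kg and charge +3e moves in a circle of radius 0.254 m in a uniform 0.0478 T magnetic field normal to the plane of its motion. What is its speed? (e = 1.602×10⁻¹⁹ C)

From |q|vB = mv²/r, v = |q|Br/m.
v = (4.806×10⁻¹⁹)(0.0478)(0.254)/7.47×10⁻²⁶ ≈ 7.81×10⁴ m/s.

v ≈ 7.81×10⁴ m/s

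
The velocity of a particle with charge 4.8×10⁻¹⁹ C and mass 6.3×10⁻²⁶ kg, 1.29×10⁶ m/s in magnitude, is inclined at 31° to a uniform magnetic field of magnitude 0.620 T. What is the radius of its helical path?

v⊥ = v sinθ = 1.29×10⁶·sin31° ≈ 6.644×10⁵ m/s.
r = m v⊥/(|q|B) = (6.3×10⁻²⁶)(6.644×10⁵)/((4.8×10⁻¹⁹)(0.620)) ≈ 0.141 m.

r ≈ 0.141 m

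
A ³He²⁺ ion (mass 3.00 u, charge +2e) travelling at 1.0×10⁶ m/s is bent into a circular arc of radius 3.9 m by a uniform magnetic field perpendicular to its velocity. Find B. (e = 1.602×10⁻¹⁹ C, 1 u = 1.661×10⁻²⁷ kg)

B ≈ 4.0×10⁻³ T

From |q|vB = mv²/r, B = mv/(|q|r).
B = (4.983×10⁻²⁷)(1.0×10⁶)/((3.204×10⁻¹⁹)(3.9)) ≈ 4.0×10⁻³ T.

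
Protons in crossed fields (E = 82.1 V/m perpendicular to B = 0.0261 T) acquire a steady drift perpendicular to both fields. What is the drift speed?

v_d ≈ 3150 m/s

The steady drift has the magnetic force balancing the electric force, so v_d = E/B.
v_d = 82.1/0.0261 = 3150 m/s.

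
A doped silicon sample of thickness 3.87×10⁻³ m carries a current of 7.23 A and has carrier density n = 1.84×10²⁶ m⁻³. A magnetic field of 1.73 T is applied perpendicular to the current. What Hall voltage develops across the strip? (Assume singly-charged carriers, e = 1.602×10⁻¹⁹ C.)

V_H ≈ 1.10×10⁻⁴ V

V_H = IB/(n e t).
V_H = (7.23)(1.73)/((1.84×10²⁶)(1.602×10⁻¹⁹)(3.87×10⁻³)) ≈ 1.10×10⁻⁴ V.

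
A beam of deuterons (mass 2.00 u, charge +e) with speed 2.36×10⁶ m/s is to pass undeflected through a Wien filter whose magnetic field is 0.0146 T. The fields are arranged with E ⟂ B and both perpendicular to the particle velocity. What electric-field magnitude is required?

For straight-line motion qE = qvB, so E = vB.
E = 2.36×10⁶ × 0.0146 = 3.45×10⁴ V/m.

E = 3.45×10⁴ V/m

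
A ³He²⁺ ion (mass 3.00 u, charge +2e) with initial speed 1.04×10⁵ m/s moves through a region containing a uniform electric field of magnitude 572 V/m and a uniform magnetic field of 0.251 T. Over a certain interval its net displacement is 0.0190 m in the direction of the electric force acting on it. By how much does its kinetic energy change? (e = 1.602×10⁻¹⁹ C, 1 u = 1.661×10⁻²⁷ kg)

ΔKE ≈ 3.48×10⁻¹⁸ J

The magnetic force is always ⟂ v and does no work; only the electric force changes KE.
ΔKE = F_E · d = |q|E d = (3.204×10⁻¹⁹)(572)(0.0190) ≈ 3.48×10⁻¹⁸ J.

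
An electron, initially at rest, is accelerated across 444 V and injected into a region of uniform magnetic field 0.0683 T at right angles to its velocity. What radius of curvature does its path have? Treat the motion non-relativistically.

r ≈ 1.04×10⁻³ m

Acceleration: |q|V = ½mv² ⇒ v = √(2|q|V/m) = √(2·1.602×10⁻¹⁹·444/9.109×10⁻³¹) ≈ 1.250×10⁷ m/s.
In the field: r = mv/(|q|B) = (9.109×10⁻³¹)(1.250×10⁷)/((1.602×10⁻¹⁹)(0.0683)) ≈ 1.04×10⁻³ m.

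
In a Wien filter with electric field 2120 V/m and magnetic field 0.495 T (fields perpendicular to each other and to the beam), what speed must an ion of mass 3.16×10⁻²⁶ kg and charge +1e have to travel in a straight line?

v = 4280 m/s

For undeflected motion the electric and magnetic forces balance: qE = qvB.
v = E/B = 2120/0.495 = 4280 m/s.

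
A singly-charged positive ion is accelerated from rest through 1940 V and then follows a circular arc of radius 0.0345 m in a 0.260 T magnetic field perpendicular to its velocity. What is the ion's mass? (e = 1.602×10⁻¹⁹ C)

Combine |q|V = ½mv² and r = mv/(|q|B): eliminate v to get m = qB²r²/(2V).
m = (1.602×10⁻¹⁹)(0.260)²(0.0345)²/(2·1940) ≈ 3.32×10⁻²⁷ kg.

m ≈ 3.32×10⁻²⁷ kg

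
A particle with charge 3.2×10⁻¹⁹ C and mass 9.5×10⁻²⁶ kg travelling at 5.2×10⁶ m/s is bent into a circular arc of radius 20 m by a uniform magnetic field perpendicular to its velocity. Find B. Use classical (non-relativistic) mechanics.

From |q|vB = mv²/r, B = mv/(|q|r).
B = (9.5×10⁻²⁶)(5.2×10⁶)/((3.2×10⁻¹⁹)(20)) ≈ 0.077 T.

B ≈ 0.077 T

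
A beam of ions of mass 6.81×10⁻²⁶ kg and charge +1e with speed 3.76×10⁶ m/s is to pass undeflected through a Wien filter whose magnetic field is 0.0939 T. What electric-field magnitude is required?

E = 3.53×10⁵ V/m

For straight-line motion qE = qvB, so E = vB.
E = 3.76×10⁶ × 0.0939 = 3.53×10⁵ V/m.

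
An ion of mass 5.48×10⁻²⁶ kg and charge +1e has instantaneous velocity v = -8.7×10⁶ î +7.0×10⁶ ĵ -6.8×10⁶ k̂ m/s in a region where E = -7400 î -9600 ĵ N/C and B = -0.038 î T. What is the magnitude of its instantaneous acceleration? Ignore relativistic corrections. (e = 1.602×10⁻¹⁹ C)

|a| ≈ 1.06×10¹² m/s²

v×B = (0, 2.58×10⁵, 2.66×10⁵) N/C.
E + v×B = (-7400, 2.49×10⁵, 2.66×10⁵) N/C.
F = q(E + v×B) = (1.602×10⁻¹⁹ C)·(-7400, 2.49×10⁵, 2.66×10⁵) = (-1.19×10⁻¹⁵, 3.99×10⁻¹⁴, 4.26×10⁻¹⁴) N.
|a| = |F|/m = 5.836×10⁻¹⁴/5.48×10⁻²⁶ ≈ 1.06×10¹² m/s².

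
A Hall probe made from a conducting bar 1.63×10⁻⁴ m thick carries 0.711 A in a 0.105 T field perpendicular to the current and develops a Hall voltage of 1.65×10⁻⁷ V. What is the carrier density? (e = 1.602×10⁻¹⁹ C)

n ≈ 1.73×10²⁸ m⁻³

From V_H = IB/(n e t), n = IB/(V_H e t).
n = (0.711)(0.105)/((1.65×10⁻⁷)(1.602×10⁻¹⁹)(1.63×10⁻⁴)) ≈ 1.73×10²⁸ m⁻³.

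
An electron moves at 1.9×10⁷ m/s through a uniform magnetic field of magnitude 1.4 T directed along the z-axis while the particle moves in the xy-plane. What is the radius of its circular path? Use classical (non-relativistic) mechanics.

r ≈ 7.7×10⁻⁵ m

The magnetic force provides the centripetal force: |q|vB = mv²/r.
r = mv/(|q|B) = (9.109×10⁻³¹)(1.9×10⁷)/((1.602×10⁻¹⁹)(1.4)) ≈ 7.7×10⁻⁵ m.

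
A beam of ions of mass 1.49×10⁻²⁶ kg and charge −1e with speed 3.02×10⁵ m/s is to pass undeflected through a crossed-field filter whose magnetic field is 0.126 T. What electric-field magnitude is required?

E = 3.81×10⁴ V/m

For straight-line motion qE = qvB, so E = vB.
E = 3.02×10⁵ × 0.126 = 3.81×10⁴ V/m.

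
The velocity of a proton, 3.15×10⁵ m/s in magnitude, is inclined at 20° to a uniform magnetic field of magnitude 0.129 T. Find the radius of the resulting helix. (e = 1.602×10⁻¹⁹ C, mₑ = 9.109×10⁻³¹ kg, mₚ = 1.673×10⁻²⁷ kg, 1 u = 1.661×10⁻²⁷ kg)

v⊥ = v sinθ = 3.15×10⁵·sin20° ≈ 1.077×10⁵ m/s.
r = m v⊥/(|q|B) = (1.673×10⁻²⁷)(1.077×10⁵)/((1.602×10⁻¹⁹)(0.129)) ≈ 8.72×10⁻³ m.

r ≈ 8.72×10⁻³ m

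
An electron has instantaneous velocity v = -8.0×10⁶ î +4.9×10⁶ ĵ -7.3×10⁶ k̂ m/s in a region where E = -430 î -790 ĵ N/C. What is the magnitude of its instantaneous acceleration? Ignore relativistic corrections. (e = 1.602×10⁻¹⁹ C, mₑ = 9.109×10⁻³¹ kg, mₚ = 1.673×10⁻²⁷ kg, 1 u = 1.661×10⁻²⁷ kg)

|a| ≈ 1.58×10¹⁴ m/s²

Only an electric field acts, so F = qE = (−1.602×10⁻¹⁹ C)·(-430, -790, 0) = (6.89×10⁻¹⁷, 1.27×10⁻¹⁶, 0) N.
|a| = |F|/m = 1.441×10⁻¹⁶/9.109×10⁻³¹ ≈ 1.58×10¹⁴ m/s².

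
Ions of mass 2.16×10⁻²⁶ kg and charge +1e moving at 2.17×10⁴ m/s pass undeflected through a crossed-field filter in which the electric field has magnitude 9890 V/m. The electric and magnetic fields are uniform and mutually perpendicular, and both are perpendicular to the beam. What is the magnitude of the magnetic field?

B = 0.456 T

Balance of forces in the selector: qE = qvB ⇒ B = E/v.
B = 9890/2.17×10⁴ = 0.456 T.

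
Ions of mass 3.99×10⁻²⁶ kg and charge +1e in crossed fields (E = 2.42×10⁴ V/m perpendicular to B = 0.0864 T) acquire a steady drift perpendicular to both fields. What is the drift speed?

v_d ≈ 2.80×10⁵ m/s

The steady drift has the magnetic force balancing the electric force, so v_d = E/B.
v_d = 2.42×10⁴/0.0864 = 2.80×10⁵ m/s.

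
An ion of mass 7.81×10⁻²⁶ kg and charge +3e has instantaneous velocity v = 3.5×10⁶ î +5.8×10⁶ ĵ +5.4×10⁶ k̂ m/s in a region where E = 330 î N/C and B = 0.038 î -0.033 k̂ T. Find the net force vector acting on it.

v×B = (-1.91×10⁵, 3.21×10⁵, -2.20×10⁵) N/C.
E + v×B = (-1.91×10⁵, 3.21×10⁵, -2.20×10⁵) N/C.
F = q(E + v×B) = (4.806×10⁻¹⁹ C)·(-1.91×10⁵, 3.21×10⁵, -2.20×10⁵) = (-9.18×10⁻¹⁴, 1.54×10⁻¹³, -1.06×10⁻¹³) N.

F ≈ (-9.18×10⁻¹⁴, 1.54×10⁻¹³, -1.06×10⁻¹³) N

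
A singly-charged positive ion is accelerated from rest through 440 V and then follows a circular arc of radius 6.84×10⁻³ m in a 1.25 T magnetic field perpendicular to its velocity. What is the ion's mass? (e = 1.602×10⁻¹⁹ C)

m ≈ 1.33×10⁻²⁶ kg

Combine |q|V = ½mv² and r = mv/(|q|B): eliminate v to get m = qB²r²/(2V).
m = (1.602×10⁻¹⁹)(1.25)²(6.84×10⁻³)²/(2·440) ≈ 1.33×10⁻²⁶ kg.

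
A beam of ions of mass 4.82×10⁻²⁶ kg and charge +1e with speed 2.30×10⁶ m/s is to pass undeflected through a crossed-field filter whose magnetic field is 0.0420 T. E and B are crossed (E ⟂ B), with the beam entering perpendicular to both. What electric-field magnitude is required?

For straight-line motion qE = qvB, so E = vB.
E = 2.30×10⁶ × 0.0420 = 9.66×10⁴ V/m.

E = 9.66×10⁴ V/m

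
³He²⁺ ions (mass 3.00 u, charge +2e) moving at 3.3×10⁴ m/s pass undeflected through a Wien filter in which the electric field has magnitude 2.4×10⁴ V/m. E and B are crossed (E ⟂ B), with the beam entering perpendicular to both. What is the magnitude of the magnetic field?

B = 0.73 T

Balance of forces in the selector: qE = qvB ⇒ B = E/v.
B = 2.4×10⁴/3.3×10⁴ = 0.73 T.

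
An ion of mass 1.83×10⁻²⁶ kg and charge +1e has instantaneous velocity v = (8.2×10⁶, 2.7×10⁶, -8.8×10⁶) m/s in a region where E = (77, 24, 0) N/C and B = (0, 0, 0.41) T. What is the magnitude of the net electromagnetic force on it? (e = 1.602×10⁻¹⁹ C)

v×B = (1.11×10⁶, -3.36×10⁶, 0) N/C.
E + v×B = (1.11×10⁶, -3.36×10⁶, 0) N/C.
F = q(E + v×B) = (1.602×10⁻¹⁹ C)·(1.11×10⁶, -3.36×10⁶, 0) = (1.77×10⁻¹³, -5.39×10⁻¹³, 0) N.
|F| = 5.67×10⁻¹³ N.

|F| ≈ 5.67×10⁻¹³ N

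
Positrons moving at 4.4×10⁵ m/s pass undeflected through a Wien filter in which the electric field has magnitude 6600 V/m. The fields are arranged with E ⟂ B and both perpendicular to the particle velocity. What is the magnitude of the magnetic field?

B = 0.015 T

Balance of forces in the selector: qE = qvB ⇒ B = E/v.
B = 6600/4.4×10⁵ = 0.015 T.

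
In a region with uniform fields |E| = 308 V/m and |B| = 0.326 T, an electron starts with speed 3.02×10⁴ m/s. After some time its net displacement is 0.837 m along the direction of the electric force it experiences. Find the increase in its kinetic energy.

The magnetic force is always ⟂ v and does no work; only the electric force changes KE.
ΔKE = F_E · d = |q|E d = (1.602×10⁻¹⁹)(308)(0.837) ≈ 4.13×10⁻¹⁷ J.

ΔKE ≈ 4.13×10⁻¹⁷ J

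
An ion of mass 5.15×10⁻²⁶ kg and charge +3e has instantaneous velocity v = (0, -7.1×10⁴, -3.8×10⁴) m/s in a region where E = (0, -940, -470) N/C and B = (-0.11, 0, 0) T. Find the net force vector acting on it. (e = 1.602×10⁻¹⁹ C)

F ≈ (0, 1.56×10⁻¹⁵, -3.98×10⁻¹⁵) N

v×B = (0, 4180, -7810) N/C.
E + v×B = (0, 3240, -8280) N/C.
F = q(E + v×B) = (4.806×10⁻¹⁹ C)·(0, 3240, -8280) = (0, 1.56×10⁻¹⁵, -3.98×10⁻¹⁵) N.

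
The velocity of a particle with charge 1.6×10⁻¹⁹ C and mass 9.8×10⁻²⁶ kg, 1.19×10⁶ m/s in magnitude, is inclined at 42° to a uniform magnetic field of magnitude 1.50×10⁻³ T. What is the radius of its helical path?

v⊥ = v sinθ = 1.19×10⁶·sin42° ≈ 7.963×10⁵ m/s.
r = m v⊥/(|q|B) = (9.8×10⁻²⁶)(7.963×10⁵)/((1.6×10⁻¹⁹)(1.50×10⁻³)) ≈ 325 m.

r ≈ 325 m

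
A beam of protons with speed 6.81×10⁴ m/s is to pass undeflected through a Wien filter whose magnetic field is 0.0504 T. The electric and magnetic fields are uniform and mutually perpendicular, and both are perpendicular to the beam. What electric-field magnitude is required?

For straight-line motion qE = qvB, so E = vB.
E = 6.81×10⁴ × 0.0504 = 3430 V/m.

E = 3430 V/m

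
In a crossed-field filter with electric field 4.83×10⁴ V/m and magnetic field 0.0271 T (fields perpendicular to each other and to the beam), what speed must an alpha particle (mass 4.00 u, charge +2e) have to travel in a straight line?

v = 1.78×10⁶ m/s

Zero net Lorentz force requires |qE| = |q v×B|, i.e. E = vB.
v = E/B = 4.83×10⁴/0.0271 = 1.78×10⁶ m/s.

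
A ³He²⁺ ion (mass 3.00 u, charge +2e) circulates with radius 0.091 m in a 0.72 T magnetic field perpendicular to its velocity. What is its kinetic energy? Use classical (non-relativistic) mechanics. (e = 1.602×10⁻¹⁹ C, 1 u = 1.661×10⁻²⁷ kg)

v = |q|Br/m, then KE = ½mv² = (qBr)²/(2m).
v = (3.204×10⁻¹⁹)(0.72)(0.091)/4.983×10⁻²⁷ ≈ 4.213×10⁶ m/s.
KE = ½(4.983×10⁻²⁷)(4.213×10⁶)² ≈ 4.4×10⁻¹⁴ J = 2.8×10⁵ eV.

KE ≈ 2.8×10⁵ eV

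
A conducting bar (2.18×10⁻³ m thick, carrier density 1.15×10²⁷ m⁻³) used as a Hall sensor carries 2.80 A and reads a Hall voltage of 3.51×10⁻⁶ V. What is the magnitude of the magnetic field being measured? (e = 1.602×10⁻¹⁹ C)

B ≈ 0.503 T

From V_H = IB/(n e t), B = V_H n e t / I.
B = (3.51×10⁻⁶)(1.15×10²⁷)(1.602×10⁻¹⁹)(2.18×10⁻³)/2.80 ≈ 0.503 T.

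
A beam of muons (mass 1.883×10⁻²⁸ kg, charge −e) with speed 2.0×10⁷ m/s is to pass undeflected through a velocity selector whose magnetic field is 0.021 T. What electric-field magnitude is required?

E = 4.2×10⁵ V/m

For straight-line motion qE = qvB, so E = vB.
E = 2.0×10⁷ × 0.021 = 4.2×10⁵ V/m.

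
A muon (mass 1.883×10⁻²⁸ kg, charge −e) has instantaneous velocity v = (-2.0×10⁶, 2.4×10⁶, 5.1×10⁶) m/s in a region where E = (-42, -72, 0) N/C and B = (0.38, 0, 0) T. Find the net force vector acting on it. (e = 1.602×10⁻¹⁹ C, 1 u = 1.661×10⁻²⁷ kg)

F ≈ (6.73×10⁻¹⁸, -3.10×10⁻¹³, 1.46×10⁻¹³) N

v×B = (0, 1.94×10⁶, -9.12×10⁵) N/C.
E + v×B = (-42.0, 1.94×10⁶, -9.12×10⁵) N/C.
F = q(E + v×B) = (−1.602×10⁻¹⁹ C)·(-42.0, 1.94×10⁶, -9.12×10⁵) = (6.73×10⁻¹⁸, -3.10×10⁻¹³, 1.46×10⁻¹³) N.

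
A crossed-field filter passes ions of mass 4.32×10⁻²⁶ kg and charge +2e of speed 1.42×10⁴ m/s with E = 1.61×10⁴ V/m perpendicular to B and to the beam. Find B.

Balance of forces in the selector: qE = qvB ⇒ B = E/v.
B = 1.61×10⁴/1.42×10⁴ = 1.13 T.

B = 1.13 T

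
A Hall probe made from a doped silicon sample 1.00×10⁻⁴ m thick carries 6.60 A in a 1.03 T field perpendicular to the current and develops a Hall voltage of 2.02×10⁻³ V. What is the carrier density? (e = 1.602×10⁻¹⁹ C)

From V_H = IB/(n e t), n = IB/(V_H e t).
n = (6.60)(1.03)/((2.02×10⁻³)(1.602×10⁻¹⁹)(1.00×10⁻⁴)) ≈ 2.10×10²⁶ m⁻³.

n ≈ 2.10×10²⁶ m⁻³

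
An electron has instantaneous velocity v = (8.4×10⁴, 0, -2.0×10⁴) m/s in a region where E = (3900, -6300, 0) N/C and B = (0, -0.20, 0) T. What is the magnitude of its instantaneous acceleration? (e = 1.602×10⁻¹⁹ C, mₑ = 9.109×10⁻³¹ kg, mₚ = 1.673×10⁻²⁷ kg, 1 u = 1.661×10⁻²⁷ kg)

v×B = (-4000, 0, -1.68×10⁴) N/C.
E + v×B = (-100, -6300, -1.68×10⁴) N/C.
F = q(E + v×B) = (−1.602×10⁻¹⁹ C)·(-100, -6300, -1.68×10⁴) = (1.60×10⁻¹⁷, 1.01×10⁻¹⁵, 2.69×10⁻¹⁵) N.
|a| = |F|/m = 2.874×10⁻¹⁵/9.109×10⁻³¹ ≈ 3.16×10¹⁵ m/s².

|a| ≈ 3.16×10¹⁵ m/s²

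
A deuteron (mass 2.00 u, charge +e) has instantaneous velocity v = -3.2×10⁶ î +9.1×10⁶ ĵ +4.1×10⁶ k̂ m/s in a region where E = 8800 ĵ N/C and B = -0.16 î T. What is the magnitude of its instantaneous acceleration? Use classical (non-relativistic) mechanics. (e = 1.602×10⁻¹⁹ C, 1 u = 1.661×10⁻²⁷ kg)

|a| ≈ 7.68×10¹³ m/s²

v×B = (0, -6.56×10⁵, 1.46×10⁶) N/C.
E + v×B = (0, -6.47×10⁵, 1.46×10⁶) N/C.
F = q(E + v×B) = (1.602×10⁻¹⁹ C)·(0, -6.47×10⁵, 1.46×10⁶) = (0, -1.04×10⁻¹³, 2.33×10⁻¹³) N.
|a| = |F|/m = 2.553×10⁻¹³/3.322×10⁻²⁷ ≈ 7.68×10¹³ m/s².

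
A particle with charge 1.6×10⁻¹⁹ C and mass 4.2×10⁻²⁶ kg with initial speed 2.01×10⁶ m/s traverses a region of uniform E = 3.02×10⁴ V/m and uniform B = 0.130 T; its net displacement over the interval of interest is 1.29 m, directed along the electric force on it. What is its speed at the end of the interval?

v_f ≈ 2.08×10⁶ m/s

B does no work; ΔKE = |q|E d.
½mv_f² = ½mv₀² + |q|Ed = ½(4.2×10⁻²⁶)(2.01×10⁶)² + (1.6×10⁻¹⁹)(3.02×10⁴)(1.29) ≈ 8.484×10⁻¹⁴ J + 6.233×10⁻¹⁵ J ≈ 9.108×10⁻¹⁴ J.
v_f = √(2·9.108×10⁻¹⁴/4.2×10⁻²⁶) ≈ 2.08×10⁶ m/s.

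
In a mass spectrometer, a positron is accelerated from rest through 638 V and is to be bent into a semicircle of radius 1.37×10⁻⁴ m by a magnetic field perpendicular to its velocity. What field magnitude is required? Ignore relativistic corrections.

B ≈ 0.622 T

v = √(2|q|V/m) = √(2·1.602×10⁻¹⁹·638/9.109×10⁻³¹) ≈ 1.498×10⁷ m/s.
B = mv/(|q|r) = (9.109×10⁻³¹)(1.498×10⁷)/((1.602×10⁻¹⁹)(1.37×10⁻⁴)) ≈ 0.622 T.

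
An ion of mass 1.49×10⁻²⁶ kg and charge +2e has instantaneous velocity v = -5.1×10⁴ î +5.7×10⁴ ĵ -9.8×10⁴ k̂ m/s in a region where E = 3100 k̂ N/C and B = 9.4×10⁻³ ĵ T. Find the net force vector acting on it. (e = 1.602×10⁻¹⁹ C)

F ≈ (2.95×10⁻¹⁶, 0, 8.40×10⁻¹⁶) N

v×B = (921, 0, -479) N/C.
E + v×B = (921, 0, 2620) N/C.
F = q(E + v×B) = (3.204×10⁻¹⁹ C)·(921, 0, 2620) = (2.95×10⁻¹⁶, 0, 8.40×10⁻¹⁶) N.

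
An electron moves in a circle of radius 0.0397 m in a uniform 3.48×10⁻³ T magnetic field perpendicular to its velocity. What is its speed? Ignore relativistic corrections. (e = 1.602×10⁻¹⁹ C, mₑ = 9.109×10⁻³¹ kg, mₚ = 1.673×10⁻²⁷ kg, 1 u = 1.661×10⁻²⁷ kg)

v ≈ 2.43×10⁷ m/s

From |q|vB = mv²/r, v = |q|Br/m.
v = (1.602×10⁻¹⁹)(3.48×10⁻³)(0.0397)/9.109×10⁻³¹ ≈ 2.43×10⁷ m/s.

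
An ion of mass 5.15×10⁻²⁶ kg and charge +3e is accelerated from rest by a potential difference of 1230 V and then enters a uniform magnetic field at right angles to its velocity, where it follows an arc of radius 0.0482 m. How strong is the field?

v = √(2|q|V/m) = √(2·4.806×10⁻¹⁹·1230/5.15×10⁻²⁶) ≈ 1.515×10⁵ m/s.
B = mv/(|q|r) = (5.15×10⁻²⁶)(1.515×10⁵)/((4.806×10⁻¹⁹)(0.0482)) ≈ 0.337 T.

B ≈ 0.337 T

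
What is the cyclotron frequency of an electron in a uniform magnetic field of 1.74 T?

f ≈ 4.87×10¹⁰ Hz

f = |q|B/(2πm).
f = (1.602×10⁻¹⁹)(1.74)/(2π·9.109×10⁻³¹) ≈ 4.87×10¹⁰ Hz.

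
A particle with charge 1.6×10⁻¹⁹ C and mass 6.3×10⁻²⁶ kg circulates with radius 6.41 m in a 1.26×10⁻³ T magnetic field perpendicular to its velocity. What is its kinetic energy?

v = |q|Br/m, then KE = ½mv² = (qBr)²/(2m).
v = (1.6×10⁻¹⁹)(1.26×10⁻³)(6.41)/6.3×10⁻²⁶ ≈ 2.051×10⁴ m/s.
KE = ½(6.3×10⁻²⁶)(2.051×10⁴)² ≈ 1.33×10⁻¹⁷ J.

KE ≈ 1.33×10⁻¹⁷ J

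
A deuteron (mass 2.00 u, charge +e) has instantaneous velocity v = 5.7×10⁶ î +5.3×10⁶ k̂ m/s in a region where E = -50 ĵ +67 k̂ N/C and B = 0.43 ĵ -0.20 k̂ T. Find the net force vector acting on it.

F ≈ (-3.65×10⁻¹³, 1.83×10⁻¹³, 3.93×10⁻¹³) N

v×B = (-2.28×10⁶, 1.14×10⁶, 2.45×10⁶) N/C.
E + v×B = (-2.28×10⁶, 1.14×10⁶, 2.45×10⁶) N/C.
F = q(E + v×B) = (1.602×10⁻¹⁹ C)·(-2.28×10⁶, 1.14×10⁶, 2.45×10⁶) = (-3.65×10⁻¹³, 1.83×10⁻¹³, 3.93×10⁻¹³) N.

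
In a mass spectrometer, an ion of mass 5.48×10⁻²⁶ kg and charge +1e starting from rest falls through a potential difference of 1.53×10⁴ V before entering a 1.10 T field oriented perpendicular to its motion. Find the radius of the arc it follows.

r ≈ 0.0930 m

Acceleration: |q|V = ½mv² ⇒ v = √(2|q|V/m) = √(2·1.602×10⁻¹⁹·1.53×10⁴/5.48×10⁻²⁶) ≈ 2.991×10⁵ m/s.
In the field: r = mv/(|q|B) = (5.48×10⁻²⁶)(2.991×10⁵)/((1.602×10⁻¹⁹)(1.10)) ≈ 0.0930 m.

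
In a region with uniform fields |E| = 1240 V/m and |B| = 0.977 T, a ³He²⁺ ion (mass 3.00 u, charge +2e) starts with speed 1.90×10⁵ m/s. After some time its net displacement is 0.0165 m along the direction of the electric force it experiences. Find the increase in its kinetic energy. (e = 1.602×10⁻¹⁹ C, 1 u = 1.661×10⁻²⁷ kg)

ΔKE ≈ 6.56×10⁻¹⁸ J

The magnetic force is always ⟂ v and does no work; only the electric force changes KE.
ΔKE = F_E · d = |q|E d = (3.204×10⁻¹⁹)(1240)(0.0165) ≈ 6.56×10⁻¹⁸ J.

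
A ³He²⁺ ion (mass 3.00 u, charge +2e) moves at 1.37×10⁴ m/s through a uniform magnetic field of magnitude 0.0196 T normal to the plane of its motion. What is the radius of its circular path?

The magnetic force provides the centripetal force: |q|vB = mv²/r.
r = mv/(|q|B) = (4.983×10⁻²⁷)(1.37×10⁴)/((3.204×10⁻¹⁹)(0.0196)) ≈ 0.0109 m.

r ≈ 0.0109 m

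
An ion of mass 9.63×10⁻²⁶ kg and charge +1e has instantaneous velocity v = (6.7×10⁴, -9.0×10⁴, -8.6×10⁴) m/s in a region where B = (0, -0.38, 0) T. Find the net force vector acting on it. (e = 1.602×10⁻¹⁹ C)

F ≈ (-5.24×10⁻¹⁵, 0, -4.08×10⁻¹⁵) N

v×B = (-3.27×10⁴, 0, -2.55×10⁴) N/C.
F = q v×B = (1.602×10⁻¹⁹ C)·(-3.27×10⁴, 0, -2.55×10⁴) = (-5.24×10⁻¹⁵, 0, -4.08×10⁻¹⁵) N.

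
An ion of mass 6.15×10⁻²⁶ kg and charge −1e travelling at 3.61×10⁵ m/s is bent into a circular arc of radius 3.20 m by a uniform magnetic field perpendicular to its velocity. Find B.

From |q|vB = mv²/r, B = mv/(|q|r).
B = (6.15×10⁻²⁶)(3.61×10⁵)/((1.602×10⁻¹⁹)(3.20)) ≈ 0.0433 T.

B ≈ 0.0433 T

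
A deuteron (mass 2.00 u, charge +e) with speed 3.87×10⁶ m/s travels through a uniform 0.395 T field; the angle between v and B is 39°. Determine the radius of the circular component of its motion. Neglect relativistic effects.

v⊥ = v sinθ = 3.87×10⁶·sin39° ≈ 2.435×10⁶ m/s.
r = m v⊥/(|q|B) = (3.322×10⁻²⁷)(2.435×10⁶)/((1.602×10⁻¹⁹)(0.395)) ≈ 0.128 m.

r ≈ 0.128 m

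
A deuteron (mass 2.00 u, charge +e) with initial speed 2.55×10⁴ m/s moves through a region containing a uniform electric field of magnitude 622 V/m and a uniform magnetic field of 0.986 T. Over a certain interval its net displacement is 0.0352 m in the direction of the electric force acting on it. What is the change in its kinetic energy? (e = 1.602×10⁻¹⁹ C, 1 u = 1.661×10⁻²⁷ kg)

ΔKE ≈ 3.51×10⁻¹⁸ J

The magnetic force is always ⟂ v and does no work; only the electric force changes KE.
ΔKE = F_E · d = |q|E d = (1.602×10⁻¹⁹)(622)(0.0352) ≈ 3.51×10⁻¹⁸ J.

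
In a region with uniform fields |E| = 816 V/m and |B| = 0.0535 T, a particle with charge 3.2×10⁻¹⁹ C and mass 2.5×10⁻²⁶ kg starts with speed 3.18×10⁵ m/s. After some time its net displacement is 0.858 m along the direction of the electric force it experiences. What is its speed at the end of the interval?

B does no work; ΔKE = |q|E d.
½mv_f² = ½mv₀² + |q|Ed = ½(2.5×10⁻²⁶)(3.18×10⁵)² + (3.2×10⁻¹⁹)(816)(0.858) ≈ 1.264×10⁻¹⁵ J + 2.240×10⁻¹⁶ J ≈ 1.488×10⁻¹⁵ J.
v_f = √(2·1.488×10⁻¹⁵/2.5×10⁻²⁶) ≈ 3.45×10⁵ m/s.

v_f ≈ 3.45×10⁵ m/s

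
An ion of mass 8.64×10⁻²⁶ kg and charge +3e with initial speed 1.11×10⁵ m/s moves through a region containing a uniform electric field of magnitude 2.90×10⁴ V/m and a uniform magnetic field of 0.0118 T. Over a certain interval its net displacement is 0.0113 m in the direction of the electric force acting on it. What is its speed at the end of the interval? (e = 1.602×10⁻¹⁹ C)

B does no work; ΔKE = |q|E d.
½mv_f² = ½mv₀² + |q|Ed = ½(8.64×10⁻²⁶)(1.11×10⁵)² + (4.806×10⁻¹⁹)(2.90×10⁴)(0.0113) ≈ 5.323×10⁻¹⁶ J + 1.575×10⁻¹⁶ J ≈ 6.898×10⁻¹⁶ J.
v_f = √(2·6.898×10⁻¹⁶/8.64×10⁻²⁶) ≈ 1.26×10⁵ m/s.

v_f ≈ 1.26×10⁵ m/s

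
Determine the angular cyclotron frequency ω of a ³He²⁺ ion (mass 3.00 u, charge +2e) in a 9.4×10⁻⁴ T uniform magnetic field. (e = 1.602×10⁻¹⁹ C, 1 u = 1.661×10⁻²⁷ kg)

ω ≈ 6.0×10⁴ rad/s

ω = |q|B/m.
ω = (3.204×10⁻¹⁹)(9.4×10⁻⁴)/4.983×10⁻²⁷ ≈ 6.0×10⁴ rad/s.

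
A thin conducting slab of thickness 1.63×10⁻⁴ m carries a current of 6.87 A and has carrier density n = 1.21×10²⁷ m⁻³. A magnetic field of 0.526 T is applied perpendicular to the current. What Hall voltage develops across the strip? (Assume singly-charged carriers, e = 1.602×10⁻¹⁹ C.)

V_H ≈ 1.14×10⁻⁴ V

V_H = IB/(n e t).
V_H = (6.87)(0.526)/((1.21×10²⁷)(1.602×10⁻¹⁹)(1.63×10⁻⁴)) ≈ 1.14×10⁻⁴ V.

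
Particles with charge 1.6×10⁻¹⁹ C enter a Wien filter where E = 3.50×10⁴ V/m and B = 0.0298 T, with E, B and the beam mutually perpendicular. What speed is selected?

For undeflected motion the electric and magnetic forces balance: qE = qvB.
v = E/B = 3.50×10⁴/0.0298 = 1.17×10⁶ m/s.

v = 1.17×10⁶ m/s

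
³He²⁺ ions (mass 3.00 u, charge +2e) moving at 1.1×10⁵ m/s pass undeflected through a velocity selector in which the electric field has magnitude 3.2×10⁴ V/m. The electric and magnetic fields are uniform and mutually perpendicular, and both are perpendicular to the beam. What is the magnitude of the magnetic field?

B = 0.29 T

Balance of forces in the selector: qE = qvB ⇒ B = E/v.
B = 3.2×10⁴/1.1×10⁵ = 0.29 T.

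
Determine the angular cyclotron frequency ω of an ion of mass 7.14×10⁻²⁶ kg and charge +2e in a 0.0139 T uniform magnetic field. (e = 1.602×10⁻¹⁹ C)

ω ≈ 6.24×10⁴ rad/s

ω = |q|B/m.
ω = (3.204×10⁻¹⁹)(0.0139)/7.14×10⁻²⁶ ≈ 6.24×10⁴ rad/s.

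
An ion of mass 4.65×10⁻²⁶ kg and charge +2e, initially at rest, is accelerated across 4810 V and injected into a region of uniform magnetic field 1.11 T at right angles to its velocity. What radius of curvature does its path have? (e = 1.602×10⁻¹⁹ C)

r ≈ 0.0337 m

Acceleration: |q|V = ½mv² ⇒ v = √(2|q|V/m) = √(2·3.204×10⁻¹⁹·4810/4.65×10⁻²⁶) ≈ 2.575×10⁵ m/s.
In the field: r = mv/(|q|B) = (4.65×10⁻²⁶)(2.575×10⁵)/((3.204×10⁻¹⁹)(1.11)) ≈ 0.0337 m.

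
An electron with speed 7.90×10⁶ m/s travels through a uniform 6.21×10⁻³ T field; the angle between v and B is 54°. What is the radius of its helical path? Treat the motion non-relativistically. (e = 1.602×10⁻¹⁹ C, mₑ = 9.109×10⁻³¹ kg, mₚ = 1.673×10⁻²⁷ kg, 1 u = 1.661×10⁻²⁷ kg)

r ≈ 5.85×10⁻³ m

v⊥ = v sinθ = 7.90×10⁶·sin54° ≈ 6.391×10⁶ m/s.
r = m v⊥/(|q|B) = (9.109×10⁻³¹)(6.391×10⁶)/((1.602×10⁻¹⁹)(6.21×10⁻³)) ≈ 5.85×10⁻³ m.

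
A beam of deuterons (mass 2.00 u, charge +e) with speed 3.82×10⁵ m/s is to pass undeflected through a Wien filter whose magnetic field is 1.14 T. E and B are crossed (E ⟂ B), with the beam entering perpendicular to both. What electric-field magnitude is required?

For straight-line motion qE = qvB, so E = vB.
E = 3.82×10⁵ × 1.14 = 4.35×10⁵ V/m.

E = 4.35×10⁵ V/m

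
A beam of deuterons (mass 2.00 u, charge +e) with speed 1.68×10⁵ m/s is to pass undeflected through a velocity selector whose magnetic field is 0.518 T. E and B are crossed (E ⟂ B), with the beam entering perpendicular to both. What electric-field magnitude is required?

E = 8.70×10⁴ V/m

For straight-line motion qE = qvB, so E = vB.
E = 1.68×10⁵ × 0.518 = 8.70×10⁴ V/m.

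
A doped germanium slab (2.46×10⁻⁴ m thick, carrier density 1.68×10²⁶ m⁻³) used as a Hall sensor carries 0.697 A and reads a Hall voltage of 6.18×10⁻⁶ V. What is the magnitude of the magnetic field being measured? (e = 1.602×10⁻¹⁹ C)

B ≈ 0.0587 T

From V_H = IB/(n e t), B = V_H n e t / I.
B = (6.18×10⁻⁶)(1.68×10²⁶)(1.602×10⁻¹⁹)(2.46×10⁻⁴)/0.697 ≈ 0.0587 T.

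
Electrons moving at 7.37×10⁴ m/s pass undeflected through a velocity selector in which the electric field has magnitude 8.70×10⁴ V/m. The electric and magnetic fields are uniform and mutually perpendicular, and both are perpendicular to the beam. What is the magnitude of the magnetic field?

Balance of forces in the selector: qE = qvB ⇒ B = E/v.
B = 8.70×10⁴/7.37×10⁴ = 1.18 T.

B = 1.18 T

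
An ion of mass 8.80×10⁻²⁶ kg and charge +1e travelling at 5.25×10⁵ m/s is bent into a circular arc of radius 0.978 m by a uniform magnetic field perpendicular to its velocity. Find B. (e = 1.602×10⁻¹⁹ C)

From |q|vB = mv²/r, B = mv/(|q|r).
B = (8.80×10⁻²⁶)(5.25×10⁵)/((1.602×10⁻¹⁹)(0.978)) ≈ 0.295 T.

B ≈ 0.295 T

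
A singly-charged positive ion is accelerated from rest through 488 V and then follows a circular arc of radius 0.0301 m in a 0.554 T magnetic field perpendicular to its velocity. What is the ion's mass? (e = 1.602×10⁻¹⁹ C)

m ≈ 4.56×10⁻²⁶ kg

Combine |q|V = ½mv² and r = mv/(|q|B): eliminate v to get m = qB²r²/(2V).
m = (1.602×10⁻¹⁹)(0.554)²(0.0301)²/(2·488) ≈ 4.56×10⁻²⁶ kg.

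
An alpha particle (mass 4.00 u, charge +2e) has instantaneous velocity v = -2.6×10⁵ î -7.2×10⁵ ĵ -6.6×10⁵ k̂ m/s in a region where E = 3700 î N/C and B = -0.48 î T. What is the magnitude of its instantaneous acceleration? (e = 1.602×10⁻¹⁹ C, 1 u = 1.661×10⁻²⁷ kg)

v×B = (0, 3.17×10⁵, -3.46×10⁵) N/C.
E + v×B = (3700, 3.17×10⁵, -3.46×10⁵) N/C.
F = q(E + v×B) = (3.204×10⁻¹⁹ C)·(3700, 3.17×10⁵, -3.46×10⁵) = (1.19×10⁻¹⁵, 1.02×10⁻¹³, -1.11×10⁻¹³) N.
|a| = |F|/m = 1.502×10⁻¹³/6.644×10⁻²⁷ ≈ 2.26×10¹³ m/s².

|a| ≈ 2.26×10¹³ m/s²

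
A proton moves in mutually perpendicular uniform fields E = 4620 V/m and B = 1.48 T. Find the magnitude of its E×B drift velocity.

The steady drift has the magnetic force balancing the electric force, so v_d = E/B.
v_d = 4620/1.48 = 3120 m/s.

v_d ≈ 3120 m/s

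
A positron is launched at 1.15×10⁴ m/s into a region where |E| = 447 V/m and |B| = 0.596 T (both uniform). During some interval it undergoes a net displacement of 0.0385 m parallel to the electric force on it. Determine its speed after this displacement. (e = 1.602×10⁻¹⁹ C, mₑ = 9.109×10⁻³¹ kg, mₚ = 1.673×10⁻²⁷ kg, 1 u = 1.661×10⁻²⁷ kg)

v_f ≈ 2.46×10⁶ m/s

B does no work; ΔKE = |q|E d.
½mv_f² = ½mv₀² + |q|Ed = ½(9.109×10⁻³¹)(1.15×10⁴)² + (1.602×10⁻¹⁹)(447)(0.0385) ≈ 6.023×10⁻²³ J + 2.757×10⁻¹⁸ J ≈ 2.757×10⁻¹⁸ J.
v_f = √(2·2.757×10⁻¹⁸/9.109×10⁻³¹) ≈ 2.46×10⁶ m/s.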